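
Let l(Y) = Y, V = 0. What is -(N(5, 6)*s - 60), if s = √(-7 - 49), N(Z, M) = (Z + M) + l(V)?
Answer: 60 - 22*I*√14 ≈ 60.0 - 82.316*I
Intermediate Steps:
N(Z, M) = M + Z (N(Z, M) = (Z + M) + 0 = (M + Z) + 0 = M + Z)
s = 2*I*√14 (s = √(-56) = 2*I*√14 ≈ 7.4833*I)
-(N(5, 6)*s - 60) = -((6 + 5)*(2*I*√14) - 60) = -(11*(2*I*√14) - 60) = -(22*I*√14 - 60) = -(-60 + 22*I*√14) = 60 - 22*I*√14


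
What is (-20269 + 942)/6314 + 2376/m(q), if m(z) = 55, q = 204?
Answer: 16457/410 ≈ 40.139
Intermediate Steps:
(-20269 + 942)/6314 + 2376/m(q) = (-20269 + 942)/6314 + 2376/55 = -19327*1/6314 + 2376*(1/55) = -251/82 + 216/5 = 16457/410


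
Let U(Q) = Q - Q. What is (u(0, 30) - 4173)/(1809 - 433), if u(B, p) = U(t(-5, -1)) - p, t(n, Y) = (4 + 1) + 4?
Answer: -4203/1376 ≈ -3.0545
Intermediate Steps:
t(n, Y) = 9 (t(n, Y) = 5 + 4 = 9)
U(Q) = 0
u(B, p) = -p (u(B, p) = 0 - p = -p)
(u(0, 30) - 4173)/(1809 - 433) = (-1*30 - 4173)/(1809 - 433) = (-30 - 4173)/1376 = -4203*1/1376 = -4203/1376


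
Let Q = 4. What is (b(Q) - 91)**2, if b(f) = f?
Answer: 7569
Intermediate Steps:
(b(Q) - 91)**2 = (4 - 91)**2 = (-87)**2 = 7569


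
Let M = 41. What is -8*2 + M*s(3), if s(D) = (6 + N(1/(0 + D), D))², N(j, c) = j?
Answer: 14657/9 ≈ 1628.6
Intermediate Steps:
s(D) = (6 + 1/D)² (s(D) = (6 + 1/(0 + D))² = (6 + 1/D)²)
-8*2 + M*s(3) = -8*2 + 41*((1 + 6*3)²/3²) = -16 + 41*((1 + 18)²/9) = -16 + 41*((⅑)*19²) = -16 + 41*((⅑)*361) = -16 + 41*(361/9) = -16 + 14801/9 = 14657/9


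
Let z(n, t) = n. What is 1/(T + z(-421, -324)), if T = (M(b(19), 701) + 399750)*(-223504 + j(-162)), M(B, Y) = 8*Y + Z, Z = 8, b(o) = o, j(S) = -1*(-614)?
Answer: -1/90352028161 ≈ -1.1068e-11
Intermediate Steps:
j(S) = 614
M(B, Y) = 8 + 8*Y (M(B, Y) = 8*Y + 8 = 8 + 8*Y)
T = -90352027740 (T = ((8 + 8*701) + 399750)*(-223504 + 614) = ((8 + 5608) + 399750)*(-222890) = (5616 + 399750)*(-222890) = 405366*(-222890) = -90352027740)
1/(T + z(-421, -324)) = 1/(-90352027740 - 421) = 1/(-90352028161) = -1/90352028161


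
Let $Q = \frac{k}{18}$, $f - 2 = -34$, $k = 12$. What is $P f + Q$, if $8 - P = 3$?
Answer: $- \frac{478}{3} \approx -159.33$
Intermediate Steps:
$P = 5$ ($P = 8 - 3 = 5$)
$f = -32$ ($f = 2 - 34 = -32$)
$Q = \frac{2}{3}$ ($Q = \frac{12}{18} = 12 \cdot \frac{1}{18} = \frac{2}{3} \approx 0.66667$)
$P f + Q = 5 \left(-32\right) + \frac{2}{3} = -160 + \frac{2}{3} = - \frac{478}{3}$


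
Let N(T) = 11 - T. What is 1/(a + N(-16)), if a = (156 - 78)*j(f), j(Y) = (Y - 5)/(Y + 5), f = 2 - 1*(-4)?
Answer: 11/375 ≈ 0.029333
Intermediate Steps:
f = 6 (f = 2 + 4 = 6)
j(Y) = (-5 + Y)/(5 + Y)
a = 78/11 (a = (156 - 78)*((-5 + 6)/(5 + 6)) = 78*(1/11) = 78/11 ≈ 7.0909)
1/(a + N(-16)) = 1/(78/11 + (11 - 1*(-16))) = 1/(78/11 + (11 + 16)) = 1/(78/11 + 27) = 1/(375/11) = 11/375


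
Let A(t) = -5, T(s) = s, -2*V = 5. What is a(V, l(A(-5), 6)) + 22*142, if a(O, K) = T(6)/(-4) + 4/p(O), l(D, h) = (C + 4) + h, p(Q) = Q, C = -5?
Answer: 31209/10 ≈ 3120.9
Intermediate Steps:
V = -5/2 (V = -½*5 = -5/2 ≈ -2.5000)
l(D, h) = -1 + h (l(D, h) = (-5 + 4) + h = -1 + h)
a(O, K) = -3/2 + 4/O (a(O, K) = 6/(-4) + 4/O = 6*(-¼) + 4/O = -3/2 + 4/O)
a(V, l(A(-5), 6)) + 22*142 = (-3/2 + 4/(-5/2)) + 22*142 = (-3/2 + 4*(-⅖)) + 3124 = (-3/2 - 8/5) + 3124 = -31/10 + 3124 = 31209/10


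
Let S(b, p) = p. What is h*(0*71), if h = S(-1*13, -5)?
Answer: 0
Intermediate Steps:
h = -5
h*(0*71) = -0*71 = -5*0 = 0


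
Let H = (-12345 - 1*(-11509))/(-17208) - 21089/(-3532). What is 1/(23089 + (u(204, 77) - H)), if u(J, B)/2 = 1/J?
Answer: 129154644/2981275405477 ≈ 4.3322e-5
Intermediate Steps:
u(J, B) = 2/J
H = 45731533/7597332 (H = (-12345 + 11509)*(-1/17208) - 21089*(-1/3532) = -836*(-1/17208) + 21089/3532 = 209/4302 + 21089/3532 = 45731533/7597332 ≈ 6.0194)
1/(23089 + (u(204, 77) - H)) = 1/(23089 + (2/204 - 1*45731533/7597332)) = 1/(23089 + (2*(1/204) - 45731533/7597332)) = 1/(23089 + (1/102 - 45731533/7597332)) = 1/(23089 - 776169839/129154644) = 1/(2981275405477/129154644) = 129154644/2981275405477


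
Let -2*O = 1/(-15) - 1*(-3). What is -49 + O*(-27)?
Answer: -47/5 ≈ -9.4000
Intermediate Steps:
O = -22/15 (O = -(1/(-15) - 1*(-3))/2 = -(1*(-1/15) + 3)/2 = -(-1/15 + 3)/2 = -1/2*44/15 = -22/15 ≈ -1.4667)
-49 + O*(-27) = -49 - 22/15*(-27) = -49 + 198/5 = -47/5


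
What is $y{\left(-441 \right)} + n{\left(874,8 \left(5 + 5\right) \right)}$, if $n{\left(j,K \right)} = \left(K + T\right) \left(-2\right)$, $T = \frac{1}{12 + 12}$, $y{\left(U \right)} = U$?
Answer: $- \frac{7213}{12} \approx -601.08$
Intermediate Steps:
$T = \frac{1}{24} \approx 0.041667$
$n{\left(j,K \right)} = - \frac{1}{12} - 2 K$ ($n{\left(j,K \right)} = \left(K + \frac{1}{24}\right) \left(-2\right) = \left(\frac{1}{24} + K\right) \left(-2\right) = - \frac{1}{12} - 2 K$)
$y{\left(-441 \right)} + n{\left(874,8 \left(5 + 5\right) \right)} = -441 - \left(\frac{1}{12} + 2 \cdot 8 \left(5 + 5\right)\right) = -441 - \left(\frac{1}{12} + 2 \cdot 8 \cdot 10\right) = -441 - \frac{1921}{12} = - \frac{7213}{12}$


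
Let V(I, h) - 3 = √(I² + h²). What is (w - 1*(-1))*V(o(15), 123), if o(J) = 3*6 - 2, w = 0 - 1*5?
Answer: -12 - 4*√15385 ≈ -508.15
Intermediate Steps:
w = -5 (w = 0 - 5 = -5)
o(J) = 16 (o(J) = 18 - 2 = 16)
V(I, h) = 3 + √(I² + h²)
(w - 1*(-1))*V(o(15), 123) = (-5 - 1*(-1))*(3 + √(16² + 123²)) = (-5 + 1)*(3 + √(256 + 15129)) = -4*(3 + √15385) = -12 - 4*√15385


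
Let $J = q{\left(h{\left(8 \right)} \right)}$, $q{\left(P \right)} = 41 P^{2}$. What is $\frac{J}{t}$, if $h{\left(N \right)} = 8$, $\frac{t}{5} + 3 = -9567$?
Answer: $- \frac{1312}{23925} \approx -0.054838$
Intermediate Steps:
$t = -47850$ ($t = -15 + 5 \left(-9567\right) = -15 - 47835 = -47850$)
$J = 2624$ ($J = 41 \cdot 8^{2} = 41 \cdot 64 = 2624$)
$\frac{J}{t} = \frac{2624}{-47850} = 2624 \left(- \frac{1}{47850}\right) = - \frac{1312}{23925}$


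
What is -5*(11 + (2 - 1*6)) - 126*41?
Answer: -5201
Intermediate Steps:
-5*(11 + (2 - 1*6)) - 126*41 = -5*(11 + (2 - 6)) - 5166 = -5*(11 - 4) - 5166 = -5*7 - 5166 = -35 - 5166 = -5201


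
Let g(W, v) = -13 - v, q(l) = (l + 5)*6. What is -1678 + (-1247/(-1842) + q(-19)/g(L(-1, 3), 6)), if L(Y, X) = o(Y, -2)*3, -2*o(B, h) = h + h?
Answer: -58548223/34998 ≈ -1672.9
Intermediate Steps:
q(l) = 30 + 6*l (q(l) = (5 + l)*6 = 30 + 6*l)
o(B, h) = -h (o(B, h) = -(h + h)/2 = -h)
L(Y, X) = 6 (L(Y, X) = -1*(-2)*3 = 2*3 = 6)
-1678 + (-1247/(-1842) + q(-19)/g(L(-1, 3), 6)) = -1678 + (-1247/(-1842) + (30 + 6*(-19))/(-13 - 1*6)) = -1678 + (-1247*(-1/1842) + (30 - 114)/(-13 - 6)) = -1678 + (1247/1842 - 84/(-19)) = -1678 + (1247/1842 - 84*(-1/19)) = -1678 + (1247/1842 + 84/19) = -1678 + 178421/34998 = -58548223/34998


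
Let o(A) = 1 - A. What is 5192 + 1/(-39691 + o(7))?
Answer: 206106823/39697 ≈ 5192.0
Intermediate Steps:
5192 + 1/(-39691 + o(7)) = 5192 + 1/(-39691 + (1 - 1*7)) = 5192 + 1/(-39691 + (1 - 7)) = 5192 + 1/(-39691 - 6) = 5192 + 1/(-39697) = 5192 - 1/39697 = 206106823/39697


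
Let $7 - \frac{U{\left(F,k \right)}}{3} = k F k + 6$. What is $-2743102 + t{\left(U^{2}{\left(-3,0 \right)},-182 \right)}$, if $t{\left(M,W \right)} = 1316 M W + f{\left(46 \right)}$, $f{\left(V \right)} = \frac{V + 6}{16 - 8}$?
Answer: $- \frac{9797407}{2} \approx -4.8987 \cdot 10^{6}$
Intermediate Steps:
$f{\left(V \right)} = \frac{3}{4} + \frac{V}{8}$ ($f{\left(V \right)} = \frac{6 + V}{8} = \left(6 + V\right) \frac{1}{8} = \frac{3}{4} + \frac{V}{8}$)
$U{\left(F,k \right)} = 3 - 3 F k^{2}$ ($U{\left(F,k \right)} = 21 - 3 \left(k F k + 6\right) = 21 - 3 \left(F k k + 6\right) = 21 - 3 \left(F k^{2} + 6\right) = 21 - 3 \left(6 + F k^{2}\right) = 21 - \left(18 + 3 F k^{2}\right) = 3 - 3 F k^{2}$)
$t{\left(M,W \right)} = \frac{13}{2} + 1316 M W$ ($t{\left(M,W \right)} = 1316 M W + \left(\frac{3}{4} + \frac{1}{8} \cdot 46\right) = 1316 M W + \left(\frac{3}{4} + \frac{23}{4}\right) = 1316 M W + \frac{13}{2} = \frac{13}{2} + 1316 M W$)
$-2743102 + t{\left(U^{2}{\left(-3,0 \right)},-182 \right)} = -2743102 + \left(\frac{13}{2} + 1316 \left(3 - - 9 \cdot 0^{2}\right)^{2} \left(-182\right)\right) = -2743102 + \left(\frac{13}{2} + 1316 \left(3 - \left(-9\right) 0\right)^{2} \left(-182\right)\right) = -2743102 + \left(\frac{13}{2} + 1316 \left(3 + 0\right)^{2} \left(-182\right)\right) = -2743102 + \left(\frac{13}{2} + 1316 \cdot 3^{2} \left(-182\right)\right) = -2743102 + \left(\frac{13}{2} + 1316 \cdot 9 \left(-182\right)\right) = -2743102 + \left(\frac{13}{2} - 2155608\right) = -2743102 - \frac{4311203}{2} = - \frac{9797407}{2}$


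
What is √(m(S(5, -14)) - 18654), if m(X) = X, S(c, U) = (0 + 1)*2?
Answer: 2*I*√4663 ≈ 136.57*I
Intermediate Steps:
S(c, U) = 2 (S(c, U) = 1*2 = 2)
√(m(S(5, -14)) - 18654) = √(2 - 18654) = √(-18652) = 2*I*√4663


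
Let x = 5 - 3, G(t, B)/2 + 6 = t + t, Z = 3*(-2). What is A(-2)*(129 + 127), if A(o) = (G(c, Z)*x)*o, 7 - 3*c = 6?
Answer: 32768/3 ≈ 10923.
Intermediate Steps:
c = 1/3 (c = 7/3 - 1/3*6 = 7/3 - 2 = 1/3 ≈ 0.33333)
Z = -6
G(t, B) = -12 + 4*t (G(t, B) = -12 + 2*(t + t) = -12 + 2*(2*t) = -12 + 4*t)
x = 2
A(o) = -64*o/3 (A(o) = ((-12 + 4*(1/3))*2)*o = ((-12 + 4/3)*2)*o = (-32/3*2)*o = -64*o/3)
A(-2)*(129 + 127) = (-64/3*(-2))*(129 + 127) = (128/3)*256 = 32768/3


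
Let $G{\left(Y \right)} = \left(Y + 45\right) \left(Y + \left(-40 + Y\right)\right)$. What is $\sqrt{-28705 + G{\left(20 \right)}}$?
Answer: $i \sqrt{28705} \approx 169.43 i$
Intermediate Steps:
$G{\left(Y \right)} = \left(-40 + 2 Y\right) \left(45 + Y\right)$ ($G{\left(Y \right)} = \left(45 + Y\right) \left(-40 + 2 Y\right) = \left(-40 + 2 Y\right) \left(45 + Y\right)$)
$\sqrt{-28705 + G{\left(20 \right)}} = \sqrt{-28705 + \left(-1800 + 2 \cdot 20^{2} + 50 \cdot 20\right)} = \sqrt{-28705 + \left(-1800 + 2 \cdot 400 + 1000\right)} = \sqrt{-28705 + \left(-1800 + 800 + 1000\right)} = \sqrt{-28705 + 0} = \sqrt{-28705} = i \sqrt{28705}$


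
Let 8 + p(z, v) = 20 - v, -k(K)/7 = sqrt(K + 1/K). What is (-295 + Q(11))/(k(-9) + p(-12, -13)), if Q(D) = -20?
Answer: -70875/9643 - 6615*I*sqrt(82)/9643 ≈ -7.3499 - 6.2119*I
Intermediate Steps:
k(K) = -7*sqrt(K + 1/K)
p(z, v) = 12 - v (p(z, v) = -8 + (20 - v) = 12 - v)
(-295 + Q(11))/(k(-9) + p(-12, -13)) = (-295 - 20)/(-7*sqrt(-9 + 1/(-9)) + (12 - 1*(-13))) = -315/(-7*sqrt(-9 - 1/9) + (12 + 13)) = -315/(-7*I*sqrt(82)/3 + 25) = -315/(25 - 7*I*sqrt(82)/3)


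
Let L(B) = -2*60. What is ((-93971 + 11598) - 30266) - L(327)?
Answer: -112519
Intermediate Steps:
L(B) = -120
((-93971 + 11598) - 30266) - L(327) = ((-93971 + 11598) - 30266) - 1*(-120) = (-82373 - 30266) + 120 = -112639 + 120 = -112519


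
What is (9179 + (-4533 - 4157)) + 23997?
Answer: 24486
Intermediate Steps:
(9179 + (-4533 - 4157)) + 23997 = (9179 - 8690) + 23997 = 489 + 23997 = 24486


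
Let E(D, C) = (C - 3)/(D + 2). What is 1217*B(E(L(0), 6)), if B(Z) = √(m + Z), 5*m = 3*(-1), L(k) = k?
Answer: 3651*√10/10 ≈ 1154.5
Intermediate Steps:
m = -⅗ (m = (3*(-1))/5 = (⅕)*(-3) = -⅗ ≈ -0.60000)
E(D, C) = (-3 + C)/(2 + D)
B(Z) = √(-⅗ + Z)
1217*B(E(L(0), 6)) = 1217*(√(-15 + 25*((-3 + 6)/(2 + 0)))/5) = 1217*(√(-15 + 25*(3/2))/5) = 1217*(√(-15 + 75/2)/5) = 1217*(√(45/2)/5) = 1217*((3*√10/2)/5) = 1217*(3*√10/10) = 3651*√10/10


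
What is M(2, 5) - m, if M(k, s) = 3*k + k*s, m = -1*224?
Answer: 240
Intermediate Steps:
m = -224
M(2, 5) - m = 2*(3 + 5) - 1*(-224) = 2*8 + 224 = 16 + 224 = 240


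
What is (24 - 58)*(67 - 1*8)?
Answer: -2006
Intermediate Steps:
(24 - 58)*(67 - 1*8) = -34*(67 - 8) = -34*59 = -2006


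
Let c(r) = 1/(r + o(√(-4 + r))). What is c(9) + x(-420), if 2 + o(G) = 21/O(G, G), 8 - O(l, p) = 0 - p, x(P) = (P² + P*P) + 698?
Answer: 287040459/812 + 3*√5/812 ≈ 3.5350e+5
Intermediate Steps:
x(P) = 698 + 2*P² (x(P) = (P² + P²) + 698 = 2*P² + 698 = 698 + 2*P²)
O(l, p) = 8 + p (O(l, p) = 8 - (0 - p) = 8 - (-1)*p = 8 + p)
o(G) = -2 + 21/(8 + G)
c(r) = 1/(r + (5 - 2*√(-4 + r))/(8 + √(-4 + r)))
c(9) + x(-420) = (8 + √(-4 + 9))/(21 + (-2 + 9)*(8 + √(-4 + 9))) + (698 + 2*(-420)²) = (8 + √5)/(21 + 7*(8 + √5)) + (698 + 2*176400) = (8 + √5)/(21 + (56 + 7*√5)) + (698 + 352800) = (8 + √5)/(77 + 7*√5) + 353498 = 353498 + (8 + √5)/(77 + 7*√5)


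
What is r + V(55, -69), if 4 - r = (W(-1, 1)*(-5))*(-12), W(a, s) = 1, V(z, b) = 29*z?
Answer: 1539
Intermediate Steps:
r = -56 (r = 4 - 1*(-5)*(-12) = 4 - (-5)*(-12) = 4 - 1*60 = 4 - 60 = -56)
r + V(55, -69) = -56 + 29*55 = -56 + 1595 = 1539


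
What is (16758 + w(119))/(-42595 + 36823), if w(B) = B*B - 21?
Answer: -15449/2886 ≈ -5.3531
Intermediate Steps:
w(B) = -21 + B² (w(B) = B² - 21 = -21 + B²)
(16758 + w(119))/(-42595 + 36823) = (16758 + (-21 + 119²))/(-42595 + 36823) = (16758 + (-21 + 14161))/(-5772) = (16758 + 14140)*(-1/5772) = 30898*(-1/5772) = -15449/2886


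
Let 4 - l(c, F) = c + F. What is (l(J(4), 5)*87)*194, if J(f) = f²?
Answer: -286926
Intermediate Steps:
l(c, F) = 4 - F - c (l(c, F) = 4 - (c + F) = 4 - (F + c) = 4 + (-F - c) = 4 - F - c)
(l(J(4), 5)*87)*194 = ((4 - 1*5 - 1*4²)*87)*194 = ((4 - 5 - 1*16)*87)*194 = ((4 - 5 - 16)*87)*194 = -17*87*194 = -1479*194 = -286926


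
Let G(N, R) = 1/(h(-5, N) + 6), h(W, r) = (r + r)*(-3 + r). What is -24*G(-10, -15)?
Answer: -12/133 ≈ -0.090226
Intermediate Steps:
h(W, r) = 2*r*(-3 + r) (h(W, r) = (2*r)*(-3 + r) = 2*r*(-3 + r))
G(N, R) = 1/(6 + 2*N*(-3 + N)) (G(N, R) = 1/(2*N*(-3 + N) + 6) = 1/(6 + 2*N*(-3 + N)))
-24*G(-10, -15) = -12/(3 - 10*(-3 - 10)) = -12/(3 - 10*(-13)) = -12/(3 + 130) = -12/133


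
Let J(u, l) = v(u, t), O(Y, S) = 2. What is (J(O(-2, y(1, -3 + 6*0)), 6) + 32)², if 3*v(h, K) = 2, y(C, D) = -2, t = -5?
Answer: 9604/9 ≈ 1067.1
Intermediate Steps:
v(h, K) = ⅔ (v(h, K) = (⅓)*2 = ⅔)
J(u, l) = ⅔
(J(O(-2, y(1, -3 + 6*0)), 6) + 32)² = (⅔ + 32)² = (98/3)² = 9604/9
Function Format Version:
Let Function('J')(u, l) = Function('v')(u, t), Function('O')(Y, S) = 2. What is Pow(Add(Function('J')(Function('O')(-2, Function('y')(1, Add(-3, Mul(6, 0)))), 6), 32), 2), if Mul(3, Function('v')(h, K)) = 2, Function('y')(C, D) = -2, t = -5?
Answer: Rational(9604, 9) ≈ 1067.1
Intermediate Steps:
Function('v')(h, K) = Rational(2, 3) (Function('v')(h, K) = Mul(Rational(1, 3), 2) = Rational(2, 3))
Function('J')(u, l) = Rational(2, 3)
Pow(Add(Function('J')(Function('O')(-2, Function('y')(1, Add(-3, Mul(6, 0)))), 6), 32), 2) = Pow(Add(Rational(2, 3), 32), 2) = Pow(Rational(98, 3), 2) = Rational(9604, 9)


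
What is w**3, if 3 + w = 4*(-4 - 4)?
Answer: -42875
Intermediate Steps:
w = -35 (w = -3 + 4*(-4 - 4) = -3 + 4*(-8) = -3 - 32 = -35)
w**3 = (-35)**3 = -42875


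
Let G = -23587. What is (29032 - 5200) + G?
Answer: 245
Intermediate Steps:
(29032 - 5200) + G = (29032 - 5200) - 23587 = 23832 - 23587 = 245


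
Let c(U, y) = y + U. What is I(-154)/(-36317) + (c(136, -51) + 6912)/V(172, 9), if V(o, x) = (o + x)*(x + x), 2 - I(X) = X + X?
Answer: 253100069/118320786 ≈ 2.1391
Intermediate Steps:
c(U, y) = U + y
I(X) = 2 - 2*X (I(X) = 2 - (X + X) = 2 - 2*X)
V(o, x) = 2*x*(o + x) (V(o, x) = (o + x)*(2*x) = 2*x*(o + x))
I(-154)/(-36317) + (c(136, -51) + 6912)/V(172, 9) = (2 - 2*(-154))/(-36317) + ((136 - 51) + 6912)/((2*9*(172 + 9))) = (2 + 308)*(-1/36317) + (85 + 6912)/((2*9*181)) = 310*(-1/36317) + 6997/3258 = -310/36317 + 6997*(1/3258) = -310/36317 + 6997/3258 = 253100069/118320786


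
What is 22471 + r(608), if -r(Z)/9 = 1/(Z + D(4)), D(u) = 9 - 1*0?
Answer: 13864598/617 ≈ 22471.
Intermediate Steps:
D(u) = 9 (D(u) = 9 + 0 = 9)
r(Z) = -9/(9 + Z) (r(Z) = -9/(Z + 9) = -9/(9 + Z))
22471 + r(608) = 22471 - 9/(9 + 608) = 22471 - 9/617 = 13864598/617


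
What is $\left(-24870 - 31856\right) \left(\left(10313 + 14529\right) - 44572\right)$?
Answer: $1119203980$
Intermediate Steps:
$\left(-24870 - 31856\right) \left(\left(10313 + 14529\right) - 44572\right) = - 56726 \left(24842 - 44572\right) = \left(-56726\right) \left(-19730\right) = 1119203980$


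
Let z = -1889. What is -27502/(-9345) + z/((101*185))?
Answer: 99244433/34922265 ≈ 2.8419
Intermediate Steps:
-27502/(-9345) + z/((101*185)) = -27502/(-9345) - 1889/(101*185) = -27502*(-1/9345) - 1889/18685 = 27502/9345 - 1889*1/18685 = 27502/9345 - 1889/18685 = 99244433/34922265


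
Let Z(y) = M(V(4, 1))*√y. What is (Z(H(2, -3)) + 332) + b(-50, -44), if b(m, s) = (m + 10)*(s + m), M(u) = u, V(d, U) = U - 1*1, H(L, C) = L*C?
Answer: 4092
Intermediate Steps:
H(L, C) = C*L
V(d, U) = -1 + U (V(d, U) = U - 1 = -1 + U)
b(m, s) = (10 + m)*(m + s)
Z(y) = 0 (Z(y) = (-1 + 1)*√y = 0*√y = 0)
(Z(H(2, -3)) + 332) + b(-50, -44) = (0 + 332) + ((-50)² + 10*(-50) + 10*(-44) - 50*(-44)) = 332 + (2500 - 500 - 440 + 2200) = 332 + 3760 = 4092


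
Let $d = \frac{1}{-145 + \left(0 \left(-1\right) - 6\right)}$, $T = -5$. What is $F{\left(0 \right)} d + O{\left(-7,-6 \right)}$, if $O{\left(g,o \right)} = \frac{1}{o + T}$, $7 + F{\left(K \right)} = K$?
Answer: $- \frac{74}{1661} \approx -0.044551$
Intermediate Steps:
$F{\left(K \right)} = -7 + K$
$O{\left(g,o \right)} = \frac{1}{-5 + o}$ ($O{\left(g,o \right)} = \frac{1}{o - 5} = \frac{1}{-5 + o}$)
$d = - \frac{1}{151}$ ($d = \frac{1}{-145 + \left(0 - 6\right)} = \frac{1}{-145 - 6} = \frac{1}{-151} = - \frac{1}{151} \approx -0.0066225$)
$F{\left(0 \right)} d + O{\left(-7,-6 \right)} = \left(-7 + 0\right) \left(- \frac{1}{151}\right) + \frac{1}{-5 - 6} = \left(-7\right) \left(- \frac{1}{151}\right) + \frac{1}{-11} = \frac{7}{151} - \frac{1}{11} = - \frac{74}{1661}$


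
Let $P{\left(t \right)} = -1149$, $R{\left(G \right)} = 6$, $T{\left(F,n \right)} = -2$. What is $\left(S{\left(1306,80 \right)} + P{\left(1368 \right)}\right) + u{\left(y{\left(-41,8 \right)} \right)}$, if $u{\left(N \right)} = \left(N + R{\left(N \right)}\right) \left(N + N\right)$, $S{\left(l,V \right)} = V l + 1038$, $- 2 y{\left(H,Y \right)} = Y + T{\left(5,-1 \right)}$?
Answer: $104351$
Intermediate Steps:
$y{\left(H,Y \right)} = 1 - \frac{Y}{2}$ ($y{\left(H,Y \right)} = - \frac{Y - 2}{2} = - \frac{-2 + Y}{2} = 1 - \frac{Y}{2}$)
$S{\left(l,V \right)} = 1038 + V l$
$u{\left(N \right)} = 2 N \left(6 + N\right)$ ($u{\left(N \right)} = \left(N + 6\right) \left(N + N\right) = \left(6 + N\right) 2 N = 2 N \left(6 + N\right)$)
$\left(S{\left(1306,80 \right)} + P{\left(1368 \right)}\right) + u{\left(y{\left(-41,8 \right)} \right)} = \left(\left(1038 + 80 \cdot 1306\right) - 1149\right) + 2 \left(1 - 4\right) \left(6 + \left(1 - 4\right)\right) = \left(\left(1038 + 104480\right) - 1149\right) + 2 \left(1 - 4\right) \left(6 + \left(1 - 4\right)\right) = \left(105518 - 1149\right) + 2 \left(-3\right) \left(6 - 3\right) = 104369 + 2 \left(-3\right) 3 = 104369 - 18 = 104351$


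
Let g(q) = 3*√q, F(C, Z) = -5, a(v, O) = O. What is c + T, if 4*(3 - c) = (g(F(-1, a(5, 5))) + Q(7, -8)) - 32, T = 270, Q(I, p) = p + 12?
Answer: 280 - 3*I*√5/4 ≈ 280.0 - 1.6771*I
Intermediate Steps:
Q(I, p) = 12 + p
c = 10 - 3*I*√5/4 (c = 3 - ((3*√(-5) + (12 - 8)) - 32)/4 = 3 - ((3*(I*√5) + 4) - 32)/4 = 3 - ((3*I*√5 + 4) - 32)/4 = 3 - ((4 + 3*I*√5) - 32)/4 = 3 - (-28 + 3*I*√5)/4 = 3 + (7 - 3*I*√5/4) = 10 - 3*I*√5/4 ≈ 10.0 - 1.6771*I)
c + T = (10 - 3*I*√5/4) + 270 = 280 - 3*I*√5/4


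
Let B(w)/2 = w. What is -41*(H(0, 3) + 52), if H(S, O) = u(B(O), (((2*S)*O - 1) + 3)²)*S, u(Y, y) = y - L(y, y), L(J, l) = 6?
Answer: -2132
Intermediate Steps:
B(w) = 2*w
u(Y, y) = -6 + y (u(Y, y) = y - 1*6 = y - 6 = -6 + y)
H(S, O) = S*(-6 + (2 + 2*O*S)²) (H(S, O) = (-6 + (((2*S)*O - 1) + 3)²)*S = (-6 + ((2*O*S - 1) + 3)²)*S = (-6 + ((-1 + 2*O*S) + 3)²)*S = (-6 + (2 + 2*O*S)²)*S = S*(-6 + (2 + 2*O*S)²))
-41*(H(0, 3) + 52) = -41*(2*0*(-3 + 2*(1 + 3*0)²) + 52) = -41*(2*0*(-3 + 2*(1 + 0)²) + 52) = -41*(2*0*(-3 + 2*1²) + 52) = -41*(2*0*(-3 + 2*1) + 52) = -41*(2*0*(-3 + 2) + 52) = -41*(2*0*(-1) + 52) = -41*(0 + 52) = -41*52 = -2132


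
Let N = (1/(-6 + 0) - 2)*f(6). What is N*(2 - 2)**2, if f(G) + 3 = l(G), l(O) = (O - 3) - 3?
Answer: 0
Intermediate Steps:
l(O) = -6 + O (l(O) = (-3 + O) - 3 = -6 + O)
f(G) = -9 + G (f(G) = -3 + (-6 + G) = -9 + G)
N = 13/2 (N = (1/(-6 + 0) - 2)*(-9 + 6) = (1/(-6) - 2)*(-3) = (-1/6 - 2)*(-3) = -13/6*(-3) = 13/2 ≈ 6.5000)
N*(2 - 2)**2 = 13*(2 - 2)**2/2 = (13/2)*0**2 = (13/2)*0 = 0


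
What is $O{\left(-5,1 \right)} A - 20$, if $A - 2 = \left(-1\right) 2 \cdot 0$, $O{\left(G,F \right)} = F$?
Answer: $-18$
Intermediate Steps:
$A = 2$ ($A = 2 + \left(-1\right) 2 \cdot 0 = 2 - 0 = 2 + 0 = 2$)
$O{\left(-5,1 \right)} A - 20 = 1 \cdot 2 - 20 = 2 - 20 = -18$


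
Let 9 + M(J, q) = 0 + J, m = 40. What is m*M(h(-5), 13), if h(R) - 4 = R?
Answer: -400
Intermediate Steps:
h(R) = 4 + R
M(J, q) = -9 + J (M(J, q) = -9 + (0 + J) = -9 + J)
m*M(h(-5), 13) = 40*(-9 + (4 - 5)) = 40*(-9 - 1) = 40*(-10) = -400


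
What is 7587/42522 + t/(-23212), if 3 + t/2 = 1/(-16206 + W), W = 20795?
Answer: 67444746185/377453152258 ≈ 0.17868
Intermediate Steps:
t = -27532/4589 (t = -6 + 2/(-16206 + 20795) = -6 + 2/4589 = -27532/4589 ≈ -5.9996)
7587/42522 + t/(-23212) = 7587/42522 - 27532/4589/(-23212) = 7587*(1/42522) - 27532/4589*(-1/23212) = 2529/14174 + 6883/26629967 = 67444746185/377453152258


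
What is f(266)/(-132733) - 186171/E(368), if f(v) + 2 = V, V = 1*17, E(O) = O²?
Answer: -1074481161/781531904 ≈ -1.3748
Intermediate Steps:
V = 17
f(v) = 15 (f(v) = -2 + 17 = 15)
f(266)/(-132733) - 186171/E(368) = 15/(-132733) - 186171/(368²) = 15*(-1/132733) - 186171/135424 = -15/132733 - 186171*1/135424 = -15/132733 - 186171/135424 = -1074481161/781531904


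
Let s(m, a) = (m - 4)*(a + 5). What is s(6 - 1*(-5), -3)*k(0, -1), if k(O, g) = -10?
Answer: -140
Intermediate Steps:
s(m, a) = (-4 + m)*(5 + a)
s(6 - 1*(-5), -3)*k(0, -1) = (-20 - 4*(-3) + 5*(6 - 1*(-5)) - 3*(6 - 1*(-5)))*(-10) = (-20 + 12 + 5*(6 + 5) - 3*(6 + 5))*(-10) = (-20 + 12 + 5*11 - 3*11)*(-10) = (-20 + 12 + 55 - 33)*(-10) = 14*(-10) = -140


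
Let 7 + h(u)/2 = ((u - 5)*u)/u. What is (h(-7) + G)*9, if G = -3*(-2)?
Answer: -288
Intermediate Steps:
h(u) = -24 + 2*u (h(u) = -14 + 2*(((u - 5)*u)/u) = -14 + 2*(((-5 + u)*u)/u) = -14 + 2*((u*(-5 + u))/u) = -14 + 2*(-5 + u) = -14 + (-10 + 2*u) = -24 + 2*u)
G = 6
(h(-7) + G)*9 = ((-24 + 2*(-7)) + 6)*9 = ((-24 - 14) + 6)*9 = (-38 + 6)*9 = -32*9 = -288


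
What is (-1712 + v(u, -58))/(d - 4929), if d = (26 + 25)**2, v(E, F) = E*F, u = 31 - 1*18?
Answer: 411/388 ≈ 1.0593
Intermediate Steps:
u = 13 (u = 31 - 18 = 13)
d = 2601 (d = 51**2 = 2601)
(-1712 + v(u, -58))/(d - 4929) = (-1712 + 13*(-58))/(2601 - 4929) = (-1712 - 754)/(-2328) = -2466*(-1/2328) = 411/388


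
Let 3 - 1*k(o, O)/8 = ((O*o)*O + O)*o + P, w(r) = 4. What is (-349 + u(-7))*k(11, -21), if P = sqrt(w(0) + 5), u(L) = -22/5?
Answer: 150209136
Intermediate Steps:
u(L) = -22/5 (u(L) = -22*1/5 = -22/5)
P = 3 (P = sqrt(4 + 5) = sqrt(9) = 3)
k(o, O) = -8*o*(O + o*O**2) (k(o, O) = 24 - 8*(((O*o)*O + O)*o + 3) = 24 - 8*((o*O**2 + O)*o + 3) = 24 - 8*((O + o*O**2)*o + 3) = 24 - 8*(o*(O + o*O**2) + 3) = 24 - 8*(3 + o*(O + o*O**2)) = 24 + (-24 - 8*o*(O + o*O**2)) = -8*o*(O + o*O**2))
(-349 + u(-7))*k(11, -21) = (-349 - 22/5)*(8*(-21)*11*(-1 - 1*(-21)*11)) = -14136*(-21)*11*(-1 + 231)/5 = -14136*(-21)*11*230/5 = -1767/5*(-425040) = 150209136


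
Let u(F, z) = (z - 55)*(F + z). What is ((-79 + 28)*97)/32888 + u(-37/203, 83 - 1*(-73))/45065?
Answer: 59812192463/300865837160 ≈ 0.19880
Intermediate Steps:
u(F, z) = (-55 + z)*(F + z)
((-79 + 28)*97)/32888 + u(-37/203, 83 - 1*(-73))/45065 = ((-79 + 28)*97)/32888 + ((83 - 1*(-73))² - (-2035)/203 - 55*(83 - 1*(-73)) + (-37/203)*(83 - 1*(-73)))/45065 = -51*97*(1/32888) + ((83 + 73)² - (-2035)/203 - 55*(83 + 73) + (-37*1/203)*(83 + 73))*(1/45065) = -4947*1/32888 + (156² - 55*(-37/203) - 55*156 - 37/203*156)*(1/45065) = -4947/32888 + (24336 + 2035/203 - 8580 - 5772/203)*(1/45065) = -4947/32888 + (3194731/203)*(1/45065) = -4947/32888 + 3194731/9148195 = 59812192463/300865837160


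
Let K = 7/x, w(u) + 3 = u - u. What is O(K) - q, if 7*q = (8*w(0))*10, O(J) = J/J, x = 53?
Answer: 247/7 ≈ 35.286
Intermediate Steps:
w(u) = -3 (w(u) = -3 + (u - u) = -3 + 0 = -3)
K = 7/53 ≈ 0.13208
O(J) = 1
q = -240/7 (q = ((8*(-3))*10)/7 = (-24*10)/7 = (⅐)*(-240) = -240/7 ≈ -34.286)
O(K) - q = 1 - 1*(-240/7) = 1 + 240/7 = 247/7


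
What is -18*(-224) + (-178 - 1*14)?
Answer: 3840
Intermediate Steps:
-18*(-224) + (-178 - 1*14) = 4032 + (-178 - 14) = 4032 - 192 = 3840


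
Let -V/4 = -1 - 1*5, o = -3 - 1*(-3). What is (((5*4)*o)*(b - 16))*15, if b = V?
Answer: 0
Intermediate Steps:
o = 0 (o = -3 + 3 = 0)
V = 24 (V = -4*(-1 - 1*5) = -4*(-1 - 5) = -4*(-6) = 24)
b = 24
(((5*4)*o)*(b - 16))*15 = (((5*4)*0)*(24 - 16))*15 = ((20*0)*8)*15 = (0*8)*15 = 0*15 = 0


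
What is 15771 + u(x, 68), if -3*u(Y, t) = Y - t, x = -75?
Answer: 47456/3 ≈ 15819.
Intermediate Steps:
u(Y, t) = -Y/3 + t/3 (u(Y, t) = -(Y - t)/3 = -Y/3 + t/3)
15771 + u(x, 68) = 15771 + (-⅓*(-75) + (⅓)*68) = 15771 + (25 + 68/3) = 15771 + 143/3 = 47456/3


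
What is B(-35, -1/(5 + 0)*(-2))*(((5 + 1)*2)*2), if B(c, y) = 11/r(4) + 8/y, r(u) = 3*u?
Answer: 502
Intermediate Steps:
B(c, y) = 11/12 + 8/y (B(c, y) = 11/((3*4)) + 8/y = 11/12 + 8/y)
B(-35, -1/(5 + 0)*(-2))*(((5 + 1)*2)*2) = (11/12 + 8/((-1/(5 + 0)*(-2))))*(((5 + 1)*2)*2) = (11/12 + 8/((-1/5*(-2))))*((6*2)*2) = (11/12 + 8/((-1*⅕*(-2))))*(12*2) = (11/12 + 8/((-⅕*(-2))))*24 = (11/12 + 8/(⅖))*24 = (11/12 + 8*(5/2))*24 = (11/12 + 20)*24 = (251/12)*24 = 502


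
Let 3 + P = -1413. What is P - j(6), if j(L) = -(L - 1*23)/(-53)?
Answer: -75031/53 ≈ -1415.7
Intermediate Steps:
P = -1416 (P = -3 - 1413 = -1416)
j(L) = -23/53 + L/53 (j(L) = -(L - 23)*(-1)/53 = -(-23 + L)*(-1)/53 = -(23/53 - L/53) = -23/53 + L/53)
P - j(6) = -1416 - (-23/53 + (1/53)*6) = -1416 - (-23/53 + 6/53) = -1416 - 1*(-17/53) = -1416 + 17/53 = -75031/53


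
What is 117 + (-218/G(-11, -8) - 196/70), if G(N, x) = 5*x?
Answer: 2393/20 ≈ 119.65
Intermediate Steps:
117 + (-218/G(-11, -8) - 196/70) = 117 + (-218/(5*(-8)) - 196/70) = 117 + (-218/(-40) - 196*1/70) = 117 + (-218*(-1/40) - 14/5) = 117 + (109/20 - 14/5) = 117 + 53/20 = 2393/20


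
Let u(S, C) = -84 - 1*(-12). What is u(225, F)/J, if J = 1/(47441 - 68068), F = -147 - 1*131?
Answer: 1485144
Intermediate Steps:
F = -278 (F = -147 - 131 = -278)
J = -1/20627 (J = 1/(-20627) = -1/20627 ≈ -4.8480e-5)
u(S, C) = -72 (u(S, C) = -84 + 12 = -72)
u(225, F)/J = -72/(-1/20627) = -72*(-20627) = 1485144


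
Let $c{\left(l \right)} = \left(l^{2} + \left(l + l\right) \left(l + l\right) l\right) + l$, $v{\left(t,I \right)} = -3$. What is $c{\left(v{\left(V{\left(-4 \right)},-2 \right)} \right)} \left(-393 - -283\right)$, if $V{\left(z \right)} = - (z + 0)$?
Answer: $11220$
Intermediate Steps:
$V{\left(z \right)} = - z$
$c{\left(l \right)} = l + l^{2} + 4 l^{3}$ ($c{\left(l \right)} = \left(l^{2} + 2 l 2 l l\right) + l = \left(l^{2} + 4 l^{2} l\right) + l = \left(l^{2} + 4 l^{3}\right) + l = l + l^{2} + 4 l^{3}$)
$c{\left(v{\left(V{\left(-4 \right)},-2 \right)} \right)} \left(-393 - -283\right) = - 3 \left(1 - 3 + 4 \left(-3\right)^{2}\right) \left(-393 - -283\right) = - 3 \left(1 - 3 + 4 \cdot 9\right) \left(-393 + 283\right) = - 3 \left(1 - 3 + 36\right) \left(-110\right) = \left(-3\right) 34 \left(-110\right) = \left(-102\right) \left(-110\right) = 11220$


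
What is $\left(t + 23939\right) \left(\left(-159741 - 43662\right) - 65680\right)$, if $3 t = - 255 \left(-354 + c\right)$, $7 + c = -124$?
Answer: $-17534524612$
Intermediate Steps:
$c = -131$ ($c = -7 - 124 = -131$)
$t = 41225$ ($t = \frac{\left(-255\right) \left(-354 - 131\right)}{3} = \frac{\left(-255\right) \left(-485\right)}{3} = \frac{1}{3} \cdot 123675 = 41225$)
$\left(t + 23939\right) \left(\left(-159741 - 43662\right) - 65680\right) = \left(41225 + 23939\right) \left(\left(-159741 - 43662\right) - 65680\right) = 65164 \left(-203403 - 65680\right) = 65164 \left(-269083\right) = -17534524612$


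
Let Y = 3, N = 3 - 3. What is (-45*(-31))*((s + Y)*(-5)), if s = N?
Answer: -20925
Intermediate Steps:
N = 0
s = 0
(-45*(-31))*((s + Y)*(-5)) = (-45*(-31))*((0 + 3)*(-5)) = 1395*(3*(-5)) = 1395*(-15) = -20925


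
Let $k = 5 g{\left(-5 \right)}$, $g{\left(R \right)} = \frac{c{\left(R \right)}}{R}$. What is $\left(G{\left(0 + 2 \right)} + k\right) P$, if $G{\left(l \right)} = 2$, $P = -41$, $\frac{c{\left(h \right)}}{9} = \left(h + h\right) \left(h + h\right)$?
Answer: $36818$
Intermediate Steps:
$c{\left(h \right)} = 36 h^{2}$ ($c{\left(h \right)} = 9 \left(h + h\right) \left(h + h\right) = 9 \cdot 2 h 2 h = 9 \cdot 4 h^{2} = 36 h^{2}$)
$g{\left(R \right)} = 36 R$ ($g{\left(R \right)} = \frac{36 R^{2}}{R} = 36 R$)
$k = -900$ ($k = 5 \cdot 36 \left(-5\right) = 5 \left(-180\right) = -900$)
$\left(G{\left(0 + 2 \right)} + k\right) P = \left(2 - 900\right) \left(-41\right) = \left(-898\right) \left(-41\right) = 36818$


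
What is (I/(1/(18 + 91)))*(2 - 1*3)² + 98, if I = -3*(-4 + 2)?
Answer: 752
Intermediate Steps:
I = 6 (I = -3*(-2) = 6)
(I/(1/(18 + 91)))*(2 - 1*3)² + 98 = (6/(1/(18 + 91)))*(2 - 1*3)² + 98 = (6/(1/109))*(2 - 3)² + 98 = (6/(1/109))*(-1)² + 98 = (6*109)*1 + 98 = 654*1 + 98 = 654 + 98 = 752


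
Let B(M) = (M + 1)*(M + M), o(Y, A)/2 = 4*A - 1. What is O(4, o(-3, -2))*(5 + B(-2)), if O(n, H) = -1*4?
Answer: -36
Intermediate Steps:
o(Y, A) = -2 + 8*A (o(Y, A) = 2*(4*A - 1) = 2*(-1 + 4*A) = -2 + 8*A)
O(n, H) = -4
B(M) = 2*M*(1 + M) (B(M) = (1 + M)*(2*M) = 2*M*(1 + M))
O(4, o(-3, -2))*(5 + B(-2)) = -4*(5 + 2*(-2)*(1 - 2)) = -4*(5 + 2*(-2)*(-1)) = -4*(5 + 4) = -4*9 = -36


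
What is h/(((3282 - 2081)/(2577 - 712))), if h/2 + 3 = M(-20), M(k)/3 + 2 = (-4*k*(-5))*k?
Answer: 89486430/1201 ≈ 74510.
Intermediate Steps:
M(k) = -6 + 60*k² (M(k) = -6 + 3*((-4*k*(-5))*k) = -6 + 3*((20*k)*k) = -6 + 3*(20*k²) = -6 + 60*k²)
h = 47982 (h = -6 + 2*(-6 + 60*(-20)²) = -6 + 2*(-6 + 60*400) = -6 + 2*(-6 + 24000) = -6 + 2*23994 = -6 + 47988 = 47982)
h/(((3282 - 2081)/(2577 - 712))) = 47982/(((3282 - 2081)/(2577 - 712))) = 47982/((1201/1865)) = 47982/((1201*(1/1865))) = 47982/(1201/1865) = 47982*(1865/1201) = 89486430/1201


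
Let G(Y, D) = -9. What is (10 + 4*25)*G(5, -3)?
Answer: -990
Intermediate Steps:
(10 + 4*25)*G(5, -3) = (10 + 4*25)*(-9) = (10 + 100)*(-9) = 110*(-9) = -990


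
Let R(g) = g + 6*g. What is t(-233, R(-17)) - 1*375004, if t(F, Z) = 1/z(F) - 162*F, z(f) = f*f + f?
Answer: -18230818447/54056 ≈ -3.3726e+5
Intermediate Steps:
z(f) = f + f² (z(f) = f² + f = f + f²)
R(g) = 7*g
t(F, Z) = -162*F + 1/(F*(1 + F)) (t(F, Z) = 1/(F*(1 + F)) - 162*F = -162*F + 1/(F*(1 + F)))
t(-233, R(-17)) - 1*375004 = (1 - 162*(-233)²*(1 - 233))/((-233)*(1 - 233)) - 1*375004 = -1/233*(1 - 162*54289*(-232))/(-232) - 375004 = -1/233*(-1/232)*(1 + 2040397776) - 375004 = -1/233*(-1/232)*2040397777 - 375004 = 2040397777/54056 - 375004 = -18230818447/54056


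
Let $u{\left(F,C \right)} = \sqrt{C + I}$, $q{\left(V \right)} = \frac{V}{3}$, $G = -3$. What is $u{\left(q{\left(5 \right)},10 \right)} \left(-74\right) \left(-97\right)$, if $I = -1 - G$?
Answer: $14356 \sqrt{3} \approx 24865.0$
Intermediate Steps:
$I = 2$ ($I = -1 - -3 = -1 + 3 = 2$)
$q{\left(V \right)} = \frac{V}{3}$ ($q{\left(V \right)} = V \frac{1}{3} = \frac{V}{3}$)
$u{\left(F,C \right)} = \sqrt{2 + C}$ ($u{\left(F,C \right)} = \sqrt{C + 2} = \sqrt{2 + C}$)
$u{\left(q{\left(5 \right)},10 \right)} \left(-74\right) \left(-97\right) = \sqrt{2 + 10} \left(-74\right) \left(-97\right) = \sqrt{12} \left(-74\right) \left(-97\right) = 2 \sqrt{3} \left(-74\right) \left(-97\right) = - 148 \sqrt{3} \left(-97\right) = 14356 \sqrt{3}$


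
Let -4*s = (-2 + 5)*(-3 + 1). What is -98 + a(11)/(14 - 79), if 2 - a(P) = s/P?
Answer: -140181/1430 ≈ -98.029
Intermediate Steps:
s = 3/2 (s = -(-2 + 5)*(-3 + 1)/4 = -3*(-2)/4 = -1/4*(-6) = 3/2 ≈ 1.5000)
a(P) = 2 - 3/(2*P)
-98 + a(11)/(14 - 79) = -98 + (2 - 3/2/11)/(14 - 79) = -98 + (2 - 3/2*1/11)/(-65) = -98 - (2 - 3/22)/65 = -98 - 1/65*41/22 = -98 - 41/1430 = -140181/1430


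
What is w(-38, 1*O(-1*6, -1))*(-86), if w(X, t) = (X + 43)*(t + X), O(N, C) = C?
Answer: 16770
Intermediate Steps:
w(X, t) = (43 + X)*(X + t)
w(-38, 1*O(-1*6, -1))*(-86) = ((-38)**2 + 43*(-38) + 43*(1*(-1)) - 38*(-1))*(-86) = (1444 - 1634 + 43*(-1) - 38*(-1))*(-86) = (1444 - 1634 - 43 + 38)*(-86) = -195*(-86) = 16770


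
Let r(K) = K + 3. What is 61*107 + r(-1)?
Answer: 6529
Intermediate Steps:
r(K) = 3 + K
61*107 + r(-1) = 61*107 + (3 - 1) = 6527 + 2 = 6529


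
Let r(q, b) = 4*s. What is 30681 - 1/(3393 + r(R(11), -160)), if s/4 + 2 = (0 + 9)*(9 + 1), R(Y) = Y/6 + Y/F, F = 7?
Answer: 147299480/4801 ≈ 30681.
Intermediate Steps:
R(Y) = 13*Y/42 (R(Y) = Y/6 + Y/7 = 13*Y/42)
s = 352 (s = -8 + 4*((0 + 9)*(9 + 1)) = -8 + 4*(9*10) = -8 + 4*90 = -8 + 360 = 352)
r(q, b) = 1408 (r(q, b) = 4*352 = 1408)
30681 - 1/(3393 + r(R(11), -160)) = 30681 - 1/(3393 + 1408) = 30681 - 1/4801 = 147299480/4801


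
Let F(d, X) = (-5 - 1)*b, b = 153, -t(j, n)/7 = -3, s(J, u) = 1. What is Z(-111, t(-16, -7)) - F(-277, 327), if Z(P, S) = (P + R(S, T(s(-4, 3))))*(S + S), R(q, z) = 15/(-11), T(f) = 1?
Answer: -41814/11 ≈ -3801.3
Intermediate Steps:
t(j, n) = 21 (t(j, n) = -7*(-3) = 21)
R(q, z) = -15/11 (R(q, z) = 15*(-1/11) = -15/11)
F(d, X) = -918 (F(d, X) = (-5 - 1)*153 = -6*153 = -918)
Z(P, S) = 2*S*(-15/11 + P) (Z(P, S) = (P - 15/11)*(S + S) = (-15/11 + P)*(2*S) = 2*S*(-15/11 + P))
Z(-111, t(-16, -7)) - F(-277, 327) = (2/11)*21*(-15 + 11*(-111)) - 1*(-918) = (2/11)*21*(-15 - 1221) + 918 = (2/11)*21*(-1236) + 918 = -51912/11 + 918 = -41814/11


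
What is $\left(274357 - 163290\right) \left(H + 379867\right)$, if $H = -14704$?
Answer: $40557558921$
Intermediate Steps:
$\left(274357 - 163290\right) \left(H + 379867\right) = \left(274357 - 163290\right) \left(-14704 + 379867\right) = 111067 \cdot 365163 = 40557558921$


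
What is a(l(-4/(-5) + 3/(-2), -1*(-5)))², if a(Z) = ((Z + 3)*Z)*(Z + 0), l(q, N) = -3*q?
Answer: 505845081/1000000 ≈ 505.85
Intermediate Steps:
a(Z) = Z²*(3 + Z) (a(Z) = ((3 + Z)*Z)*Z = (Z*(3 + Z))*Z = Z²*(3 + Z))
a(l(-4/(-5) + 3/(-2), -1*(-5)))² = ((-3*(-4/(-5) + 3/(-2)))²*(3 - 3*(-4/(-5) + 3/(-2))))² = ((-3*(-4*(-⅕) + 3*(-½)))²*(3 - 3*(-4*(-⅕) + 3*(-½))))² = ((-3*(⅘ - 3/2))²*(3 - 3*(⅘ - 3/2)))² = ((-3*(-7/10))²*(3 - 3*(-7/10)))² = ((21/10)²*(3 + 21/10))² = ((441/100)*(51/10))² = (22491/1000)² = 505845081/1000000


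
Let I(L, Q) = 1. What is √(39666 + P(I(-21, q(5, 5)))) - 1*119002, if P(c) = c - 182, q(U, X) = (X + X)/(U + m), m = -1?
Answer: -119002 + √39485 ≈ -1.1880e+5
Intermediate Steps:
q(U, X) = 2*X/(-1 + U) (q(U, X) = (X + X)/(U - 1) = (2*X)/(-1 + U) = 2*X/(-1 + U))
P(c) = -182 + c
√(39666 + P(I(-21, q(5, 5)))) - 1*119002 = √(39666 + (-182 + 1)) - 1*119002 = √(39666 - 181) - 119002 = √39485 - 119002 = -119002 + √39485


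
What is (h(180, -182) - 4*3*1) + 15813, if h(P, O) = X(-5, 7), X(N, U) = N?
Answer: 15796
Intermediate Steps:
h(P, O) = -5
(h(180, -182) - 4*3*1) + 15813 = (-5 - 4*3*1) + 15813 = (-5 - 12*1) + 15813 = (-5 - 12) + 15813 = -17 + 15813 = 15796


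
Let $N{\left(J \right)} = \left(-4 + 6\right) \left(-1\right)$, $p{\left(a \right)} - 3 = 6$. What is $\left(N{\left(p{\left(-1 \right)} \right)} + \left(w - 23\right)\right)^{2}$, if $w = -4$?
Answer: $841$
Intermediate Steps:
$p{\left(a \right)} = 9$ ($p{\left(a \right)} = 3 + 6 = 9$)
$N{\left(J \right)} = -2$ ($N{\left(J \right)} = 2 \left(-1\right) = -2$)
$\left(N{\left(p{\left(-1 \right)} \right)} + \left(w - 23\right)\right)^{2} = \left(-2 - 27\right)^{2} = \left(-29\right)^{2} = 841$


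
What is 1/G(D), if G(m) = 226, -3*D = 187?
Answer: 1/226 ≈ 0.0044248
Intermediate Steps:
D = -187/3 (D = -⅓*187 = -187/3 ≈ -62.333)
1/G(D) = 1/226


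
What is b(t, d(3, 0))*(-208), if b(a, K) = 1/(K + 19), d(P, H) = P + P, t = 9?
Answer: -208/25 ≈ -8.3200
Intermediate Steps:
d(P, H) = 2*P
b(a, K) = 1/(19 + K)
b(t, d(3, 0))*(-208) = -208/(19 + 2*3) = -208/(19 + 6) = -208/25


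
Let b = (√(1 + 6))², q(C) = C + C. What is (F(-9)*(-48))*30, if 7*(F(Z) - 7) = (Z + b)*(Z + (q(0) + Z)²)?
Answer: 136800/7 ≈ 19543.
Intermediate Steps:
q(C) = 2*C
b = 7 (b = (√7)² = 7)
F(Z) = 7 + (7 + Z)*(Z + Z²)/7 (F(Z) = 7 + ((Z + 7)*(Z + (2*0 + Z)²))/7 = 7 + ((7 + Z)*(Z + (0 + Z)²))/7 = 7 + ((7 + Z)*(Z + Z²))/7 = 7 + (7 + Z)*(Z + Z²)/7)
(F(-9)*(-48))*30 = ((7 - 9 + (⅐)*(-9)³ + (8/7)*(-9)²)*(-48))*30 = ((7 - 9 + (⅐)*(-729) + (8/7)*81)*(-48))*30 = ((7 - 9 - 729/7 + 648/7)*(-48))*30 = -95/7*(-48)*30 = (4560/7)*30 = 136800/7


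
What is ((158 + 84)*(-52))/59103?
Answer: -1144/5373 ≈ -0.21292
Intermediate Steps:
((158 + 84)*(-52))/59103 = (242*(-52))*(1/59103) = -12584*1/59103 = -1144/5373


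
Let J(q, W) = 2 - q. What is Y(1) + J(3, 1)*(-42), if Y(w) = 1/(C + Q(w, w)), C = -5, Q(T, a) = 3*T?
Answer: 83/2 ≈ 41.500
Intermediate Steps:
Y(w) = 1/(-5 + 3*w)
Y(1) + J(3, 1)*(-42) = 1/(-5 + 3*1) + (2 - 1*3)*(-42) = 1/(-5 + 3) + (2 - 3)*(-42) = 1/(-2) - 1*(-42) = -½ + 42 = 83/2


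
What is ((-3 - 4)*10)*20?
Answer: -1400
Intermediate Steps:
((-3 - 4)*10)*20 = -7*10*20 = -70*20 = -1400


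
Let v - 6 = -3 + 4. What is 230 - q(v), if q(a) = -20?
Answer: 250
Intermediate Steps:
v = 7 (v = 6 + (-3 + 4) = 6 + 1 = 7)
230 - q(v) = 230 - 1*(-20) = 230 + 20 = 250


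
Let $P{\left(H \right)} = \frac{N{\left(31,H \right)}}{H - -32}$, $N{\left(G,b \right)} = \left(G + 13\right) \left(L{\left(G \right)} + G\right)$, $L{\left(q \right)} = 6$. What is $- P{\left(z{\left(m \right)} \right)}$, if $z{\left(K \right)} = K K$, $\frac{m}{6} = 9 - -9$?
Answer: $- \frac{407}{2924} \approx -0.13919$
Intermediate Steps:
$N{\left(G,b \right)} = \left(6 + G\right) \left(13 + G\right)$ ($N{\left(G,b \right)} = \left(G + 13\right) \left(6 + G\right) = \left(13 + G\right) \left(6 + G\right) = \left(6 + G\right) \left(13 + G\right)$)
$m = 108$ ($m = 6 \left(9 - -9\right) = 6 \left(9 + 9\right) = 6 \cdot 18 = 108$)
$z{\left(K \right)} = K^{2}$
$P{\left(H \right)} = \frac{1628}{32 + H}$ ($P{\left(H \right)} = \frac{78 + 31^{2} + 19 \cdot 31}{H - -32} = \frac{78 + 961 + 589}{H + 32} = \frac{1628}{32 + H}$)
$- P{\left(z{\left(m \right)} \right)} = - \frac{1628}{32 + 108^{2}} = - \frac{1628}{32 + 11664} = - \frac{1628}{11696} = \left(-1\right) \frac{407}{2924} = - \frac{407}{2924}$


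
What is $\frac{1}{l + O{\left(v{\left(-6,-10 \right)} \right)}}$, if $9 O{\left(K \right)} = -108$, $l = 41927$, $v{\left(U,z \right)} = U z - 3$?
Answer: $\frac{1}{41915} \approx 2.3858 \cdot 10^{-5}$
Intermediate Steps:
$v{\left(U,z \right)} = -3 + U z$
$O{\left(K \right)} = -12$ ($O{\left(K \right)} = \frac{1}{9} \left(-108\right) = -12$)
$\frac{1}{l + O{\left(v{\left(-6,-10 \right)} \right)}} = \frac{1}{41927 - 12} = \frac{1}{41915}$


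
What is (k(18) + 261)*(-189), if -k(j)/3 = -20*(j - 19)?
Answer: -37989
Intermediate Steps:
k(j) = -1140 + 60*j (k(j) = -(-60)*(j - 19) = -(-60)*(-19 + j) = -3*(380 - 20*j) = -1140 + 60*j)
(k(18) + 261)*(-189) = ((-1140 + 60*18) + 261)*(-189) = ((-1140 + 1080) + 261)*(-189) = (-60 + 261)*(-189) = 201*(-189) = -37989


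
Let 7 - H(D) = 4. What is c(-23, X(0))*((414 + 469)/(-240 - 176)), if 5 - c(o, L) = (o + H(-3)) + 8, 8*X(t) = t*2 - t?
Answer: -15011/416 ≈ -36.084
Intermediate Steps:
H(D) = 3 (H(D) = 7 - 1*4 = 7 - 4 = 3)
X(t) = t/8 (X(t) = (t*2 - t)/8 = (2*t - t)/8 = t/8)
c(o, L) = -6 - o (c(o, L) = 5 - ((o + 3) + 8) = 5 - ((3 + o) + 8) = 5 - (11 + o) = 5 + (-11 - o) = -6 - o)
c(-23, X(0))*((414 + 469)/(-240 - 176)) = (-6 - 1*(-23))*((414 + 469)/(-240 - 176)) = (-6 + 23)*(883/(-416)) = 17*(883*(-1/416)) = 17*(-883/416) = -15011/416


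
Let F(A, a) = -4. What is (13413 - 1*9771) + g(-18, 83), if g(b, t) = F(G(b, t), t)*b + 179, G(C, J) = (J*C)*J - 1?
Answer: 3893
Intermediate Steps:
G(C, J) = -1 + C*J**2 (G(C, J) = (C*J)*J - 1 = C*J**2 - 1 = -1 + C*J**2)
g(b, t) = 179 - 4*b (g(b, t) = -4*b + 179 = 179 - 4*b)
(13413 - 1*9771) + g(-18, 83) = (13413 - 1*9771) + (179 - 4*(-18)) = (13413 - 9771) + (179 + 72) = 3642 + 251 = 3893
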